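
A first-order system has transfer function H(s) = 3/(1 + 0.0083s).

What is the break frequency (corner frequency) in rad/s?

Corner frequency = 1/τ = 1/0.0083 = 120.482 rad/s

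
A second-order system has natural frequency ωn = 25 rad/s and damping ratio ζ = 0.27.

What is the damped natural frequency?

ωd = ωn√(1 - ζ²) = 25√(1 - 0.27²) = 24.07 rad/s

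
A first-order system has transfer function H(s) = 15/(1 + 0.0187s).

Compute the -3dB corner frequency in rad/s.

Corner frequency = 1/τ = 1/0.0187 = 53.476 rad/s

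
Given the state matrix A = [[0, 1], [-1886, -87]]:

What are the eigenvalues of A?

det(A - λI) = λ² - (-87)λ + 1886 = (λ - (-46))(λ - (-41)). Eigenvalues: -46, -41.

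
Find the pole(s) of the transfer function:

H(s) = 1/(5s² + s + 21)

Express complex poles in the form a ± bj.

Discriminant = 1² - 4×5×21 = 1 - 420 = -419 < 0, so the poles are a complex conjugate pair s = (-1 ± j√419)/(2×5). Real part = -1/(2×5) = -1/10 = -0.1; imaginary part = ±√419/(2×5) ≈ 2.0469. Poles: s = -0.1 ± 2.0469j.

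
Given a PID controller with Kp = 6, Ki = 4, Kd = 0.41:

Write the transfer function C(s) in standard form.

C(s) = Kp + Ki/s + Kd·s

Substituting values: C(s) = 6 + 4/s + 0.41s = (0.41s² + 6s + 4)/s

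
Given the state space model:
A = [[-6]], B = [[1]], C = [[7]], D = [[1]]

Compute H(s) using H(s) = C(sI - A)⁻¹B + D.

(sI - A)⁻¹ = 1/(s + 6). H(s) = 7×1/(s + 6) + 1 = (s + 13)/(s + 6).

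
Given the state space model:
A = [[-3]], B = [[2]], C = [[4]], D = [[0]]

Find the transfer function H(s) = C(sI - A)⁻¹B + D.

(sI - A)⁻¹ = 1/(s + 3). H(s) = 4 × 2/(s + 3) + 0 = 8/(s + 3).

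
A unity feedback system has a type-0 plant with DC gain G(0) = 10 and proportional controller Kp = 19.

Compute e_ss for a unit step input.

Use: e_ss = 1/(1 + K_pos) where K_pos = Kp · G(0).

K_pos = Kp · G(0) = 19 × 10 = 190. e_ss = 1/(1 + 190) = 0.0052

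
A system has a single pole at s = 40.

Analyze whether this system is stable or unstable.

Pole at s = 40 is in the right half-plane. Unstable.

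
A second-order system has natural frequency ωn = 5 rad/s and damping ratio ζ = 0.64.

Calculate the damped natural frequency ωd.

ωd = ωn√(1 - ζ²) = 5√(1 - 0.64²) = 3.84 rad/s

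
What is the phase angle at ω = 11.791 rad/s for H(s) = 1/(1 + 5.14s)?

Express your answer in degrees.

Phase = -arctan(ωτ) = -arctan(11.791 × 5.14) = -89.1°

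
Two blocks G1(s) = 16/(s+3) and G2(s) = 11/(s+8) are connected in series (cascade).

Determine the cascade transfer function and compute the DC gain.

Series: multiply transfer functions. G_eq = 16/(s+3) × 11/(s+8) = 176/((s+3)(s+8)). DC gain = 176/(3×8) = 7.3333.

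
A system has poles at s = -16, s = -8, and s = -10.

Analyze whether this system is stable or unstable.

All poles are in the left half-plane. System is stable.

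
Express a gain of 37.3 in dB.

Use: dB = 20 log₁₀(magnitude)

dB = 20 log₁₀(37.3) = 31.4 dB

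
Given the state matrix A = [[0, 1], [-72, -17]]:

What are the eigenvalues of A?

det(A - λI) = λ² - (-17)λ + 72 = (λ - (-9))(λ - (-8)). Eigenvalues: -9, -8.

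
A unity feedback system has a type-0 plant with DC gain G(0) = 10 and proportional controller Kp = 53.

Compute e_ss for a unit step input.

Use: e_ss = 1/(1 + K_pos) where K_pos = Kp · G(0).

K_pos = Kp · G(0) = 53 × 10 = 530. e_ss = 1/(1 + 530) = 0.0019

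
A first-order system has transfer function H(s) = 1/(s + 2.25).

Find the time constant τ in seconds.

For H(s) = 1/(s + 1/τ), the pole is at -1/τ = -2.25, so τ = 1/2.25 = 0.4444 s.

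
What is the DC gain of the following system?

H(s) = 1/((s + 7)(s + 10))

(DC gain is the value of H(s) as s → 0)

DC gain = H(0) = 1/(7 × 10) = 1/70 = 0.0143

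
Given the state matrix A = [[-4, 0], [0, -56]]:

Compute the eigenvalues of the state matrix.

For diagonal matrix, eigenvalues are diagonal entries: λ₁ = -4, λ₂ = -56.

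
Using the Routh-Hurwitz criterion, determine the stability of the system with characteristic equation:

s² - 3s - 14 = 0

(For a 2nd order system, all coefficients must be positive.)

Coefficients: 1, -3, -14. b=-3, c=-14 not positive, so system is unstable.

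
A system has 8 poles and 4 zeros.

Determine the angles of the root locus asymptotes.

n - m = 8 - 4 = 4. Angles: θk = (2k + 1)·180°/4 = 45°, 135°, 225°, 315°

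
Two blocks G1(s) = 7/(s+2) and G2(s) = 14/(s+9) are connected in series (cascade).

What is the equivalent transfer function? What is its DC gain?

Series: multiply transfer functions. G_eq = 7/(s+2) × 14/(s+9) = 98/((s+2)(s+9)). DC gain = 98/(2×9) = 5.4444.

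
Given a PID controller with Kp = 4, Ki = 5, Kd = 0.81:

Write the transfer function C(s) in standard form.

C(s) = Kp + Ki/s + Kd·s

Substituting values: C(s) = 4 + 5/s + 0.81s = (0.81s² + 4s + 5)/s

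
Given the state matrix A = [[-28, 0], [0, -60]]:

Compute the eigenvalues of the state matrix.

For diagonal matrix, eigenvalues are diagonal entries: λ₁ = -28, λ₂ = -60.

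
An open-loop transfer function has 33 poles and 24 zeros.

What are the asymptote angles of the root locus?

n - m = 33 - 24 = 9. Angles: θk = (2k + 1)·180°/9 = 20°, 60°, 100°, 140°, 180°, 220°, 260°, 300°, 340°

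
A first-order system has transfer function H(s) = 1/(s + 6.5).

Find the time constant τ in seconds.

For H(s) = 1/(s + 1/τ), the pole is at -1/τ = -6.5, so τ = 1/6.5 = 0.1538 s.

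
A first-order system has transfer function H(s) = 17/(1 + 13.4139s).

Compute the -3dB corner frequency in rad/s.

Corner frequency = 1/τ = 1/13.4139 = 0.075 rad/s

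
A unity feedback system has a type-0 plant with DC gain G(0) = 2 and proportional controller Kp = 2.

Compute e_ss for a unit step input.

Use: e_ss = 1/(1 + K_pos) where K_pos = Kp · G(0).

K_pos = Kp · G(0) = 2 × 2 = 4. e_ss = 1/(1 + 4) = 0.2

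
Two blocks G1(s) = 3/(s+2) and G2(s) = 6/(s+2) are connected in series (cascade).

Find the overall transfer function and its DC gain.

Series: multiply transfer functions. G_eq = 3/(s+2) × 6/(s+2) = 18/((s+2)(s+2)). DC gain = 18/(2×2) = 4.5.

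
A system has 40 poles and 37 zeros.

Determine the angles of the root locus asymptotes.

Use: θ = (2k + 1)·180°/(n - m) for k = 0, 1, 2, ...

n - m = 40 - 37 = 3. Angles: θk = (2k + 1)·180°/3 = 60°, 180°, 300°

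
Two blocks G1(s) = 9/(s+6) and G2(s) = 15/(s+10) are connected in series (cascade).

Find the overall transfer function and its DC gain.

Series: multiply transfer functions. G_eq = 9/(s+6) × 15/(s+10) = 135/((s+6)(s+10)). DC gain = 135/(6×10) = 2.25.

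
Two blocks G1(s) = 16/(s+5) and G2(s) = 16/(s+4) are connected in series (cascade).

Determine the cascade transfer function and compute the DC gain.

Series: multiply transfer functions. G_eq = 16/(s+5) × 16/(s+4) = 256/((s+5)(s+4)). DC gain = 256/(5×4) = 12.8.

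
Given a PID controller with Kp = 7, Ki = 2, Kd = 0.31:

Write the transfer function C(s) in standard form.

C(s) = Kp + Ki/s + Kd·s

Substituting values: C(s) = 7 + 2/s + 0.31s = (0.31s² + 7s + 2)/s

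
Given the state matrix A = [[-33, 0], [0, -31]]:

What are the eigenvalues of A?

For diagonal matrix, eigenvalues are diagonal entries: λ₁ = -33, λ₂ = -31.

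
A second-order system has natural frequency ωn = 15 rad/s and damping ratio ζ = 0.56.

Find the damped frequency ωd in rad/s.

ωd = ωn√(1 - ζ²) = 15√(1 - 0.56²) = 12.43 rad/s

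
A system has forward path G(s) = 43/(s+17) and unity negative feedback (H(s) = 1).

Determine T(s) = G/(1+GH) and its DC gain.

T(s) = G/(1+GH) = [43/(s+17)] / [1 + 43/(s+17)] = 43/(s+17+43) = 43/(s+60). DC gain = 43/60 = 0.7167.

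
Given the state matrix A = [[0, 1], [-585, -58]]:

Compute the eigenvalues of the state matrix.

det(A - λI) = λ² - (-58)λ + 585 = (λ - (-45))(λ - (-13)). Eigenvalues: -45, -13.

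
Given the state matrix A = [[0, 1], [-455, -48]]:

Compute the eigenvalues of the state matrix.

det(A - λI) = λ² - (-48)λ + 455 = (λ - (-13))(λ - (-35)). Eigenvalues: -13, -35.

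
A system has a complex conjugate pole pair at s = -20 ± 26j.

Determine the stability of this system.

Real part of poles is -20 (< 0, left half-plane). Stable.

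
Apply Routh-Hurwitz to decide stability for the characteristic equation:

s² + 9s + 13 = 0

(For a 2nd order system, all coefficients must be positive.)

Coefficients: 1, 9, 13. All positive, so system is stable.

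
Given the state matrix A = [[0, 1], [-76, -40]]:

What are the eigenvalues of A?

det(A - λI) = λ² - (-40)λ + 76 = (λ - (-38))(λ - (-2)). Eigenvalues: -38, -2.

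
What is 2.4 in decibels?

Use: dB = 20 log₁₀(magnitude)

dB = 20 log₁₀(2.4) = 7.6 dB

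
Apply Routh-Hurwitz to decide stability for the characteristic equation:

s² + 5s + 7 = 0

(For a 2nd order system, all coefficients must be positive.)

Coefficients: 1, 5, 7. All positive, so system is stable.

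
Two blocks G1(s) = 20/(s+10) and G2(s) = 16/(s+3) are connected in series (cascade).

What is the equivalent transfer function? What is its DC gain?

Series: multiply transfer functions. G_eq = 20/(s+10) × 16/(s+3) = 320/((s+10)(s+3)). DC gain = 320/(10×3) = 10.6667.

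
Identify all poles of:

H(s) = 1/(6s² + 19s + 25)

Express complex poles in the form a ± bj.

Discriminant = 19² - 4×6×25 = 361 - 600 = -239 < 0, so the poles are a complex conjugate pair s = (-19 ± j√239)/(2×6). Real part = -19/(2×6) = -19/12 ≈ -1.5833; imaginary part = ±√239/(2×6) ≈ 1.2883. Poles: s = -1.5833 ± 1.2883j.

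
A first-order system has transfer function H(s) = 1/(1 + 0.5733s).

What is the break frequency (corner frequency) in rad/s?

Corner frequency = 1/τ = 1/0.5733 = 1.744 rad/s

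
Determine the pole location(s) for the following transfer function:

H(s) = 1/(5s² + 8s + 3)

Discriminant = 8² - 4×5×3 = 64 - 60 = 4 > 0, so two distinct real poles. Using quadratic formula: s = (-8 ± √4)/(2×5) = (-8 ± √4)/10, with √4 = 2. s₁ = -6/10 = -0.6, s₂ = -10/10 = -1. Poles: s₁ = -0.6, s₂ = -1.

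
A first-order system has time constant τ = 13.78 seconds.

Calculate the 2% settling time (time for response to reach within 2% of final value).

For first-order system, 2% settling time ≈ 4τ = 4 × 13.78 = 55.12 s.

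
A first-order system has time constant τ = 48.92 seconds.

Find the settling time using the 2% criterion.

For first-order system, 2% settling time ≈ 4τ = 4 × 48.92 = 195.68 s.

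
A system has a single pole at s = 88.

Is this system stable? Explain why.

Pole at s = 88 is in the right half-plane. Unstable.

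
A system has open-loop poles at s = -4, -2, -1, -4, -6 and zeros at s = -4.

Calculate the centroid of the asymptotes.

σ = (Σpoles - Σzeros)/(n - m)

σ = (Σpoles - Σzeros)/(n - m) = (-17 - (-4))/(5 - 1) = -13/4 = -3.25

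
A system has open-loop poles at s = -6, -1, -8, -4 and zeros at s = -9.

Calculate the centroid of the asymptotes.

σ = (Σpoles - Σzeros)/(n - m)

σ = (Σpoles - Σzeros)/(n - m) = (-19 - (-9))/(4 - 1) = -10/3 = -3.33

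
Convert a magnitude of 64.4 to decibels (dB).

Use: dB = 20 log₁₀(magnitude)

dB = 20 log₁₀(64.4) = 36.2 dB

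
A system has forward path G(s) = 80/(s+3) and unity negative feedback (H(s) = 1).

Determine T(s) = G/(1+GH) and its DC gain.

T(s) = G/(1+GH) = [80/(s+3)] / [1 + 80/(s+3)] = 80/(s+3+80) = 80/(s+83). DC gain = 80/83 = 0.9639.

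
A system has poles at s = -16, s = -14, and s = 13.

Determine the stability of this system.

Pole(s) at s = 13 are not in the left half-plane. System is unstable.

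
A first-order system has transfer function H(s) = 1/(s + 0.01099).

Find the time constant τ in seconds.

For H(s) = 1/(s + 1/τ), the pole is at -1/τ = -0.01099, so τ = 1/0.01099 = 90.99 s.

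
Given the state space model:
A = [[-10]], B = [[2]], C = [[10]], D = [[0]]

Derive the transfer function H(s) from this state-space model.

(sI - A)⁻¹ = 1/(s + 10). H(s) = 10 × 2/(s + 10) + 0 = 20/(s + 10).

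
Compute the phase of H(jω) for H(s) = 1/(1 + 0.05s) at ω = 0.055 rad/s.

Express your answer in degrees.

Phase = -arctan(ωτ) = -arctan(0.055 × 0.05) = -0.2°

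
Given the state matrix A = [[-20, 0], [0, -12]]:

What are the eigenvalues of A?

For diagonal matrix, eigenvalues are diagonal entries: λ₁ = -20, λ₂ = -12.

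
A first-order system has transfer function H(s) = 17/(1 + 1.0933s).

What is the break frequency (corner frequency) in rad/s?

Corner frequency = 1/τ = 1/1.0933 = 0.915 rad/s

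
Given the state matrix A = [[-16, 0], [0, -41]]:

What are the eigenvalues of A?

For diagonal matrix, eigenvalues are diagonal entries: λ₁ = -16, λ₂ = -41.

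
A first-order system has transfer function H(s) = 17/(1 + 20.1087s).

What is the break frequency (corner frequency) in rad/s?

Corner frequency = 1/τ = 1/20.1087 = 0.05 rad/s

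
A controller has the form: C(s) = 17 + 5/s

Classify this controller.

This is a Proportional-Integral (PI) controller.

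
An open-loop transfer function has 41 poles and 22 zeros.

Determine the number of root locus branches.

Root locus has n branches where n = number of poles = 41.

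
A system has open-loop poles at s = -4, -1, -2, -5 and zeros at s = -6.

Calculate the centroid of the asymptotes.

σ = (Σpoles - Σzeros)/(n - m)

σ = (Σpoles - Σzeros)/(n - m) = (-12 - (-6))/(4 - 1) = -6/3 = -2.0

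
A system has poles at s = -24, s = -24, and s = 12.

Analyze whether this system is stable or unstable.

Pole(s) at s = 12 are not in the left half-plane. System is unstable.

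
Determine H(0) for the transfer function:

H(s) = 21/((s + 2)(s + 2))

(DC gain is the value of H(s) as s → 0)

DC gain = H(0) = 21/(2 × 2) = 21/4 = 5.25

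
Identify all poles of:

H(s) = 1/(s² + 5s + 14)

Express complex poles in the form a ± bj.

Discriminant = 5² - 4×1×14 = 25 - 56 = -31 < 0, so the poles are a complex conjugate pair s = (-5 ± j√31)/(2×1). Real part = -5/(2×1) = -5/2 = -2.5; imaginary part = ±√31/(2×1) ≈ 2.7839. Poles: s = -2.5 ± 2.7839j.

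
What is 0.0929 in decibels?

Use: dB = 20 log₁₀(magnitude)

dB = 20 log₁₀(0.0929) = -20.6 dB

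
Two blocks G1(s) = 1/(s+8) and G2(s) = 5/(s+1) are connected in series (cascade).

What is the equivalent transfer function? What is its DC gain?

Series: multiply transfer functions. G_eq = 1/(s+8) × 5/(s+1) = 5/((s+8)(s+1)). DC gain = 5/(8×1) = 0.625.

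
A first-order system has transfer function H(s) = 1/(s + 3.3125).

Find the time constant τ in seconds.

For H(s) = 1/(s + 1/τ), the pole is at -1/τ = -3.3125, so τ = 1/3.3125 = 0.3019 s.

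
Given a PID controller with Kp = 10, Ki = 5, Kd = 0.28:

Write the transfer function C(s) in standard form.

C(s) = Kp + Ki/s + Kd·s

Substituting values: C(s) = 10 + 5/s + 0.28s = (0.28s² + 10s + 5)/s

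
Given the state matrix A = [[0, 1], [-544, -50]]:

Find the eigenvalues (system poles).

det(A - λI) = λ² - (-50)λ + 544 = (λ - (-16))(λ - (-34)). Eigenvalues: -16, -34.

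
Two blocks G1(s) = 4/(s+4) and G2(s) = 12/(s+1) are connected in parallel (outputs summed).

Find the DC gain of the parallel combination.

Parallel: G_eq = G1 + G2. DC gain = G1(0) + G2(0) = 4/4 + 12/1 = 1 + 12 = 13.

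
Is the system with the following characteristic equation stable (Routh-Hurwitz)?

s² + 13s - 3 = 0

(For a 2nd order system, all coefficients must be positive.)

Coefficients: 1, 13, -3. c=-3 not positive, so system is unstable.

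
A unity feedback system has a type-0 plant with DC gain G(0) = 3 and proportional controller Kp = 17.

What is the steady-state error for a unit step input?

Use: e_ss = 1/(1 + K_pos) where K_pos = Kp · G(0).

K_pos = Kp · G(0) = 17 × 3 = 51. e_ss = 1/(1 + 51) = 0.0192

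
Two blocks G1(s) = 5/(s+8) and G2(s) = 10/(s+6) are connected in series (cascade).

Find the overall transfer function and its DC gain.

Series: multiply transfer functions. G_eq = 5/(s+8) × 10/(s+6) = 50/((s+8)(s+6)). DC gain = 50/(8×6) = 1.0417.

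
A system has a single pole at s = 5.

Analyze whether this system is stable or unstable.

Pole at s = 5 is in the right half-plane. Unstable.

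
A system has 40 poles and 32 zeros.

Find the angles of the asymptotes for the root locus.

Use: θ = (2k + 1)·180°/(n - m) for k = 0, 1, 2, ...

n - m = 40 - 32 = 8. Angles: θk = (2k + 1)·180°/8 = 22.5°, 67.5°, 112.5°, 157.5°, 202.5°, 247.5°, 292.5°, 337.5°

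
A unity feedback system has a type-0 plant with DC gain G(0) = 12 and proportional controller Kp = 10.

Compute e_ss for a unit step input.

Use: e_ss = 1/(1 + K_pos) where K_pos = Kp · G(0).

K_pos = Kp · G(0) = 10 × 12 = 120. e_ss = 1/(1 + 120) = 0.0083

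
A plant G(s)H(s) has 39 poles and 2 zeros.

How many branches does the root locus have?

Root locus has n branches where n = number of poles = 39.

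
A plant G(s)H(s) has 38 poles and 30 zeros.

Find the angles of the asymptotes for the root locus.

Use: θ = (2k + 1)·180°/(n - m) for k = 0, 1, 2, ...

n - m = 38 - 30 = 8. Angles: θk = (2k + 1)·180°/8 = 22.5°, 67.5°, 112.5°, 157.5°, 202.5°, 247.5°, 292.5°, 337.5°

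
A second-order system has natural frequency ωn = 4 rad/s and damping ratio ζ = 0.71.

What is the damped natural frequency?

ωd = ωn√(1 - ζ²) = 4√(1 - 0.71²) = 2.82 rad/s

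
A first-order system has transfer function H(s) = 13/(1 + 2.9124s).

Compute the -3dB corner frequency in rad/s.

Corner frequency = 1/τ = 1/2.9124 = 0.343 rad/s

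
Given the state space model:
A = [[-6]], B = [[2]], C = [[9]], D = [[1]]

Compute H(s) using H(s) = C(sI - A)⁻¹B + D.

(sI - A)⁻¹ = 1/(s + 6). H(s) = 9×2/(s + 6) + 1 = (s + 24)/(s + 6).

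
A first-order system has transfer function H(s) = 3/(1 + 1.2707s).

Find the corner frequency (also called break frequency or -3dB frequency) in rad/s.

Corner frequency = 1/τ = 1/1.2707 = 0.787 rad/s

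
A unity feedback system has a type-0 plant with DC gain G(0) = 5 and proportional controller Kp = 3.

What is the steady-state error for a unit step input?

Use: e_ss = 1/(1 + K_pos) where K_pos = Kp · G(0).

K_pos = Kp · G(0) = 3 × 5 = 15. e_ss = 1/(1 + 15) = 0.0625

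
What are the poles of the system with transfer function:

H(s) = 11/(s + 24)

Pole is where denominator = 0: s + 24 = 0, so s = -24.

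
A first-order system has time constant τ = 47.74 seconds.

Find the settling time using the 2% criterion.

For first-order system, 2% settling time ≈ 4τ = 4 × 47.74 = 190.96 s.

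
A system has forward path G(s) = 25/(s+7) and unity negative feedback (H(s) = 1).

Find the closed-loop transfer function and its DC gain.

T(s) = G/(1+GH) = [25/(s+7)] / [1 + 25/(s+7)] = 25/(s+7+25) = 25/(s+32). DC gain = 25/32 = 0.78125.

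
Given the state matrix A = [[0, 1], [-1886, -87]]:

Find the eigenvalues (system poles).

det(A - λI) = λ² - (-87)λ + 1886 = (λ - (-46))(λ - (-41)). Eigenvalues: -46, -41.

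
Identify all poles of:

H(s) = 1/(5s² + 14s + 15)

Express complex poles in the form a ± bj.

Discriminant = 14² - 4×5×15 = 196 - 300 = -104 < 0, so the poles are a complex conjugate pair s = (-14 ± j√104)/(2×5). Real part = -14/(2×5) = -14/10 = -1.4; imaginary part = ±√104/(2×5) ≈ 1.0198. Poles: s = -1.4 ± 1.0198j.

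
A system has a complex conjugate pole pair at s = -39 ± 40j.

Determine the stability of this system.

Real part of poles is -39 (< 0, left half-plane). Stable.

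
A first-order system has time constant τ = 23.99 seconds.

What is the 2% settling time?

For first-order system, 2% settling time ≈ 4τ = 4 × 23.99 = 95.96 s.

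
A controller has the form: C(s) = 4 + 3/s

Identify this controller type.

This is a Proportional-Integral (PI) controller.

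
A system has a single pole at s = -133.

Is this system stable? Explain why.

Pole at s = -133 is in the left half-plane. Stable.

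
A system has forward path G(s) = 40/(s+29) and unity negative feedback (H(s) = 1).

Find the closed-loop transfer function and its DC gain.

T(s) = G/(1+GH) = [40/(s+29)] / [1 + 40/(s+29)] = 40/(s+29+40) = 40/(s+69). DC gain = 40/69 = 0.5797.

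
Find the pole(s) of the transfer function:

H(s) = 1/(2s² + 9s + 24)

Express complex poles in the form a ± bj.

Discriminant = 9² - 4×2×24 = 81 - 192 = -111 < 0, so the poles are a complex conjugate pair s = (-9 ± j√111)/(2×2). Real part = -9/(2×2) = -9/4 = -2.25; imaginary part = ±√111/(2×2) ≈ 2.6339. Poles: s = -2.25 ± 2.6339j.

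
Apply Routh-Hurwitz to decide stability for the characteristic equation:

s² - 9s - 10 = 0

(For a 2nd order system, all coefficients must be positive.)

Coefficients: 1, -9, -10. b=-9, c=-10 not positive, so system is unstable.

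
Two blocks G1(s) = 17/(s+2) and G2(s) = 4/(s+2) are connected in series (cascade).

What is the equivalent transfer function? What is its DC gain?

Series: multiply transfer functions. G_eq = 17/(s+2) × 4/(s+2) = 68/((s+2)(s+2)). DC gain = 68/(2×2) = 17.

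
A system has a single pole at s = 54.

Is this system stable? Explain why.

Pole at s = 54 is in the right half-plane. Unstable.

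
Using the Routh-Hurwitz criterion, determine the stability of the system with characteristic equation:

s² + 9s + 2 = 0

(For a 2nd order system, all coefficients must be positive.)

Coefficients: 1, 9, 2. All positive, so system is stable.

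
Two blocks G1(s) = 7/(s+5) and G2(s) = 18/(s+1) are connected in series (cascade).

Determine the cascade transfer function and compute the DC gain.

Series: multiply transfer functions. G_eq = 7/(s+5) × 18/(s+1) = 126/((s+5)(s+1)). DC gain = 126/(5×1) = 25.2.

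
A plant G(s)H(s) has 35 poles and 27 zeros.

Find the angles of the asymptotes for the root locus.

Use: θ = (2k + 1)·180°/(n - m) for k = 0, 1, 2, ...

n - m = 35 - 27 = 8. Angles: θk = (2k + 1)·180°/8 = 22.5°, 67.5°, 112.5°, 157.5°, 202.5°, 247.5°, 292.5°, 337.5°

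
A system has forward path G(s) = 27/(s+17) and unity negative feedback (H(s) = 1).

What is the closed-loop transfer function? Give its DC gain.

T(s) = G/(1+GH) = [27/(s+17)] / [1 + 27/(s+17)] = 27/(s+17+27) = 27/(s+44). DC gain = 27/44 = 0.6136.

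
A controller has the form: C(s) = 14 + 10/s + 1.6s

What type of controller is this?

This is a Proportional-Integral-Derivative (PID) controller.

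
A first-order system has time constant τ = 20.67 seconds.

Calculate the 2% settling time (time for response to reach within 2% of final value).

For first-order system, 2% settling time ≈ 4τ = 4 × 20.67 = 82.68 s.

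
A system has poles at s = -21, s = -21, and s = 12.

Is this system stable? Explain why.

Pole(s) at s = 12 are not in the left half-plane. System is unstable.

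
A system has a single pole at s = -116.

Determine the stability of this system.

Pole at s = -116 is in the left half-plane. Stable.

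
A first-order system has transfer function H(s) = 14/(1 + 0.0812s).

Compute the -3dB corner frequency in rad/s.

Corner frequency = 1/τ = 1/0.0812 = 12.315 rad/s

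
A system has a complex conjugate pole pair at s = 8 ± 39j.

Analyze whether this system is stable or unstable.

Real part of poles is 8 (> 0, right half-plane). Unstable.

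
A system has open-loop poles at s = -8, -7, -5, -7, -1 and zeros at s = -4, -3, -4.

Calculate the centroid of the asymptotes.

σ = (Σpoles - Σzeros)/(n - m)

σ = (Σpoles - Σzeros)/(n - m) = (-28 - (-11))/(5 - 3) = -17/2 = -8.5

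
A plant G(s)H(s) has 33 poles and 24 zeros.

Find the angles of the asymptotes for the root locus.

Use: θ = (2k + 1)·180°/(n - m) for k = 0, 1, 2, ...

n - m = 33 - 24 = 9. Angles: θk = (2k + 1)·180°/9 = 20°, 60°, 100°, 140°, 180°, 220°, 260°, 300°, 340°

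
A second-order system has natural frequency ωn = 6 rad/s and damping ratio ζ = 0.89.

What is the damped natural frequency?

ωd = ωn√(1 - ζ²) = 6√(1 - 0.89²) = 2.74 rad/s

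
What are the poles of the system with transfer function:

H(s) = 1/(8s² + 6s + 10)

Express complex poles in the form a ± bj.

Discriminant = 6² - 4×8×10 = 36 - 320 = -284 < 0, so the poles are a complex conjugate pair s = (-6 ± j√284)/(2×8). Real part = -6/(2×8) = -6/16 = -0.375; imaginary part = ±√284/(2×8) ≈ 1.0533. Poles: s = -0.375 ± 1.0533j.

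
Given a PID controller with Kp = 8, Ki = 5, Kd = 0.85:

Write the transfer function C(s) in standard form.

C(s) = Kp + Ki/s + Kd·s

Substituting values: C(s) = 8 + 5/s + 0.85s = (0.85s² + 8s + 5)/s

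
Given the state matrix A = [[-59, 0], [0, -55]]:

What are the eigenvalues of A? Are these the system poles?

For diagonal matrix, eigenvalues are diagonal entries: λ₁ = -59, λ₂ = -55. Eigenvalues of A = system poles.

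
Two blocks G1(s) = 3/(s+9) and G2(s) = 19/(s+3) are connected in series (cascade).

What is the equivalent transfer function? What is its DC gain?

Series: multiply transfer functions. G_eq = 3/(s+9) × 19/(s+3) = 57/((s+9)(s+3)). DC gain = 57/(9×3) = 2.1111.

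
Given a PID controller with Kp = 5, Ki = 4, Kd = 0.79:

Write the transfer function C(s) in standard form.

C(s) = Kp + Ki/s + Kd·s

Substituting values: C(s) = 5 + 4/s + 0.79s = (0.79s² + 5s + 4)/s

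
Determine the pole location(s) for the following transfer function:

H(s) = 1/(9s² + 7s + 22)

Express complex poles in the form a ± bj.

Discriminant = 7² - 4×9×22 = 49 - 792 = -743 < 0, so the poles are a complex conjugate pair s = (-7 ± j√743)/(2×9). Real part = -7/(2×9) = -7/18 ≈ -0.3889; imaginary part = ±√743/(2×9) ≈ 1.5143. Poles: s = -0.3889 ± 1.5143j.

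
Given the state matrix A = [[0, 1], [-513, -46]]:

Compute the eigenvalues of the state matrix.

det(A - λI) = λ² - (-46)λ + 513 = (λ - (-19))(λ - (-27)). Eigenvalues: -19, -27.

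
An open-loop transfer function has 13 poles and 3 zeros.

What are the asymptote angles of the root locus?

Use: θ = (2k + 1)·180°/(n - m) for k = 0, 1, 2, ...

n - m = 13 - 3 = 10. Angles: θk = (2k + 1)·180°/10 = 18°, 54°, 90°, 126°, 162°, 198°, 234°, 270°, 306°, 342°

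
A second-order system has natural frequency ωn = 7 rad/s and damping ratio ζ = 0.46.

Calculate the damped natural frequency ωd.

ωd = ωn√(1 - ζ²) = 7√(1 - 0.46²) = 6.22 rad/s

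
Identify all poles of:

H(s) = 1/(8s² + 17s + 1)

Discriminant = 17² - 4×8×1 = 289 - 32 = 257 > 0, so two distinct real poles. Using quadratic formula: s = (-17 ± √257)/(2×8) = (-17 ± √257)/16, with √257 ≈ 16.0312. s₁ ≈ -0.0605, s₂ ≈ -2.0645. Poles: s₁ = -0.0605, s₂ = -2.0645.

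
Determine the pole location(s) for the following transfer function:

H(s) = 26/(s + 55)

Pole is where denominator = 0: s + 55 = 0, so s = -55.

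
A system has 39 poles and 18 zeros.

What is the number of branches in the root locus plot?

Root locus has n branches where n = number of poles = 39.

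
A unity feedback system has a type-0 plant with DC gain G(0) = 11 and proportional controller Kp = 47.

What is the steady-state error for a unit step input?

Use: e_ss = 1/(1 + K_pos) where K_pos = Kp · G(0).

K_pos = Kp · G(0) = 47 × 11 = 517. e_ss = 1/(1 + 517) = 0.0019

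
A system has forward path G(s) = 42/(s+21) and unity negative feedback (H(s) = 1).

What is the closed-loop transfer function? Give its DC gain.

T(s) = G/(1+GH) = [42/(s+21)] / [1 + 42/(s+21)] = 42/(s+21+42) = 42/(s+63). DC gain = 42/63 = 0.6667.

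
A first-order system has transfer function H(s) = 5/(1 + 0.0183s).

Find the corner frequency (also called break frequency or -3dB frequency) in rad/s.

Corner frequency = 1/τ = 1/0.0183 = 54.645 rad/s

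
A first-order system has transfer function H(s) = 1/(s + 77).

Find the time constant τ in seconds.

For H(s) = 1/(s + 1/τ), the pole is at -1/τ = -77, so τ = 1/77 = 0.0130 s.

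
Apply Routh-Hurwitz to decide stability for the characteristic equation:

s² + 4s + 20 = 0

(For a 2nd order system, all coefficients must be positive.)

Coefficients: 1, 4, 20. All positive, so system is stable.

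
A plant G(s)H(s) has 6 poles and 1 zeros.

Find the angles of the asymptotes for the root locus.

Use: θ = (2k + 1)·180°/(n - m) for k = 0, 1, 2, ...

n - m = 6 - 1 = 5. Angles: θk = (2k + 1)·180°/5 = 36°, 108°, 180°, 252°, 324°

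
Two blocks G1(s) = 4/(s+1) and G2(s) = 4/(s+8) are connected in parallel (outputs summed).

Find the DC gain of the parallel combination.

Parallel: G_eq = G1 + G2. DC gain = G1(0) + G2(0) = 4/1 + 4/8 = 4 + 0.5 = 4.5.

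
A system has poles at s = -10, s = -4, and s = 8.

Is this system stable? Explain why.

Pole(s) at s = 8 are not in the left half-plane. System is unstable.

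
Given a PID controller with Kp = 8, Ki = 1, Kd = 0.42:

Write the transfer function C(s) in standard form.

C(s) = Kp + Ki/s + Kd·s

Substituting values: C(s) = 8 + 1/s + 0.42s = (0.42s² + 8s + 1)/s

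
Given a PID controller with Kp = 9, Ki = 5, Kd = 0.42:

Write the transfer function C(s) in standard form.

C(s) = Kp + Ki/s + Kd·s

Substituting values: C(s) = 9 + 5/s + 0.42s = (0.42s² + 9s + 5)/s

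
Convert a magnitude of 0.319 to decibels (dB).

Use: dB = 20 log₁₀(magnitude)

dB = 20 log₁₀(0.319) = -9.9 dB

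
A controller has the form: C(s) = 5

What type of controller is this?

This is a Proportional (P) controller.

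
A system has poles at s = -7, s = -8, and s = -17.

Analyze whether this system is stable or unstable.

All poles are in the left half-plane. System is stable.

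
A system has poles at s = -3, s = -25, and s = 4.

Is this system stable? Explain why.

Pole(s) at s = 4 are not in the left half-plane. System is unstable.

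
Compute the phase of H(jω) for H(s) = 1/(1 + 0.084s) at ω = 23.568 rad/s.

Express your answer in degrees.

Phase = -arctan(ωτ) = -arctan(23.568 × 0.084) = -63.2°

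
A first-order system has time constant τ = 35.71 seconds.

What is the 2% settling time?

For first-order system, 2% settling time ≈ 4τ = 4 × 35.71 = 142.84 s.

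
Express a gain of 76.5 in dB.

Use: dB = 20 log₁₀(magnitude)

dB = 20 log₁₀(76.5) = 37.7 dB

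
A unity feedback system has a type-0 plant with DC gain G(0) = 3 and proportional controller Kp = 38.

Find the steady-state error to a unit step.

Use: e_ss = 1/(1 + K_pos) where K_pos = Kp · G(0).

K_pos = Kp · G(0) = 38 × 3 = 114. e_ss = 1/(1 + 114) = 0.0087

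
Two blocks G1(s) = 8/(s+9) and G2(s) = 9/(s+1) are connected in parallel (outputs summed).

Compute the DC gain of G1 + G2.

Parallel: G_eq = G1 + G2. DC gain = G1(0) + G2(0) = 8/9 + 9/1 = 0.8889 + 9 = 9.8889.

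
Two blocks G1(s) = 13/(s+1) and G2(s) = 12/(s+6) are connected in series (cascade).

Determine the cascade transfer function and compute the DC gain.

Series: multiply transfer functions. G_eq = 13/(s+1) × 12/(s+6) = 156/((s+1)(s+6)). DC gain = 156/(1×6) = 26.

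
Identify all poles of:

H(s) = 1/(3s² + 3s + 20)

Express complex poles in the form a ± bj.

Discriminant = 3² - 4×3×20 = 9 - 240 = -231 < 0, so the poles are a complex conjugate pair s = (-3 ± j√231)/(2×3). Real part = -3/(2×3) = -3/6 = -0.5; imaginary part = ±√231/(2×3) ≈ 2.5331. Poles: s = -0.5 ± 2.5331j.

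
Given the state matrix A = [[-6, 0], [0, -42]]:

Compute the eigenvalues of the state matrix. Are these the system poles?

For diagonal matrix, eigenvalues are diagonal entries: λ₁ = -6, λ₂ = -42. Eigenvalues of A = system poles.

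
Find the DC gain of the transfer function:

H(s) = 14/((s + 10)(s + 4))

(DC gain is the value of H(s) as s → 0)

DC gain = H(0) = 14/(10 × 4) = 14/40 = 0.35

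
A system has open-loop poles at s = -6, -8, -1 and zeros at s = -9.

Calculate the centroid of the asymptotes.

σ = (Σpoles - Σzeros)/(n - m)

σ = (Σpoles - Σzeros)/(n - m) = (-15 - (-9))/(3 - 1) = -6/2 = -3.0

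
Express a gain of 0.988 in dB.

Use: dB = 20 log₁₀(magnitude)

dB = 20 log₁₀(0.988) = -0.1 dB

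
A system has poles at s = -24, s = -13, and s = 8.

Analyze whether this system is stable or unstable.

Pole(s) at s = 8 are not in the left half-plane. System is unstable.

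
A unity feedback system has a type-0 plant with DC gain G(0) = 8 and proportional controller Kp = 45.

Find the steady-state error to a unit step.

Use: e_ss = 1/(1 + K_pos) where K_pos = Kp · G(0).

K_pos = Kp · G(0) = 45 × 8 = 360. e_ss = 1/(1 + 360) = 0.0028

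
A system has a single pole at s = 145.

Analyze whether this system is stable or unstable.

Pole at s = 145 is in the right half-plane. Unstable.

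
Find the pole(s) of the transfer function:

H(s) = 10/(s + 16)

Pole is where denominator = 0: s + 16 = 0, so s = -16.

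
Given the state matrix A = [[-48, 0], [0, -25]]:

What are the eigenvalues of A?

For diagonal matrix, eigenvalues are diagonal entries: λ₁ = -48, λ₂ = -25.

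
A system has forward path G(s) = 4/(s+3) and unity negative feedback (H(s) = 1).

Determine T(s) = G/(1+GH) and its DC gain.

T(s) = G/(1+GH) = [4/(s+3)] / [1 + 4/(s+3)] = 4/(s+3+4) = 4/(s+7). DC gain = 4/7 = 0.5714.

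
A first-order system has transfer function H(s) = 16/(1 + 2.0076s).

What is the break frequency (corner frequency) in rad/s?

Corner frequency = 1/τ = 1/2.0076 = 0.498 rad/s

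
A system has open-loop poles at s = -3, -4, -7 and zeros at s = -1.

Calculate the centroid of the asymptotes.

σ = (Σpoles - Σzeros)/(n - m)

σ = (Σpoles - Σzeros)/(n - m) = (-14 - (-1))/(3 - 1) = -13/2 = -6.5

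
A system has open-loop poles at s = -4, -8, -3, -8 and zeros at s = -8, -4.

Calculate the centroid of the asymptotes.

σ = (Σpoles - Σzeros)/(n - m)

σ = (Σpoles - Σzeros)/(n - m) = (-23 - (-12))/(4 - 2) = -11/2 = -5.5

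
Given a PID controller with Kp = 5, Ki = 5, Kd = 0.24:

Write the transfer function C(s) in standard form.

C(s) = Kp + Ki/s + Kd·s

Substituting values: C(s) = 5 + 5/s + 0.24s = (0.24s² + 5s + 5)/s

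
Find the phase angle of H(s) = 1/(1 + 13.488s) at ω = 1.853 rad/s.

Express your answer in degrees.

Phase = -arctan(ωτ) = -arctan(1.853 × 13.488) = -87.7°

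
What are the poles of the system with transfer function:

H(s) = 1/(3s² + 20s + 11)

Discriminant = 20² - 4×3×11 = 400 - 132 = 268 > 0, so two distinct real poles. Using quadratic formula: s = (-20 ± √268)/(2×3) = (-20 ± √268)/6, with √268 ≈ 16.3707. s₁ ≈ -0.6049, s₂ ≈ -6.0618. Poles: s₁ = -0.6049, s₂ = -6.0618.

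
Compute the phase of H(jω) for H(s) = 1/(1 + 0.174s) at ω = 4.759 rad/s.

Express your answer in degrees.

Phase = -arctan(ωτ) = -arctan(4.759 × 0.174) = -39.6°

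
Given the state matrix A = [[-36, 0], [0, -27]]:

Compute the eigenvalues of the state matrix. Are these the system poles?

For diagonal matrix, eigenvalues are diagonal entries: λ₁ = -36, λ₂ = -27. Eigenvalues of A = system poles.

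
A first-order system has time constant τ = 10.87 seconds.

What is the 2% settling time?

For first-order system, 2% settling time ≈ 4τ = 4 × 10.87 = 43.48 s.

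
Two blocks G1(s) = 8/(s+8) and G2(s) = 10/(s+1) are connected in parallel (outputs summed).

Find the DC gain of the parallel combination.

Parallel: G_eq = G1 + G2. DC gain = G1(0) + G2(0) = 8/8 + 10/1 = 1 + 10 = 11.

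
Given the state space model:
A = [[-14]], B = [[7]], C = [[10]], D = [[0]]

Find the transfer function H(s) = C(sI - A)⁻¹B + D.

(sI - A)⁻¹ = 1/(s + 14). H(s) = 10 × 7/(s + 14) + 0 = 70/(s + 14).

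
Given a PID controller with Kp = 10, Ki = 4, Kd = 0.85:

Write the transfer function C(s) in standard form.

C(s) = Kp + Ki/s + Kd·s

Substituting values: C(s) = 10 + 4/s + 0.85s = (0.85s² + 10s + 4)/s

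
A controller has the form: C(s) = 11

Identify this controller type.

This is a Proportional (P) controller.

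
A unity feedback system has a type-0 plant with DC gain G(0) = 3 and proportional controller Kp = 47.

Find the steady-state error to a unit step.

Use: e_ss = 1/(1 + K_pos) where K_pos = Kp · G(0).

K_pos = Kp · G(0) = 47 × 3 = 141. e_ss = 1/(1 + 141) = 0.0070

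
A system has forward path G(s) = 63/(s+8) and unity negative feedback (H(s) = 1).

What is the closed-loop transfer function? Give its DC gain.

T(s) = G/(1+GH) = [63/(s+8)] / [1 + 63/(s+8)] = 63/(s+8+63) = 63/(s+71). DC gain = 63/71 = 0.8873.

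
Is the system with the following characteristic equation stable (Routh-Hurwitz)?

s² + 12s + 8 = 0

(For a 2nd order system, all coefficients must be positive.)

Coefficients: 1, 12, 8. All positive, so system is stable.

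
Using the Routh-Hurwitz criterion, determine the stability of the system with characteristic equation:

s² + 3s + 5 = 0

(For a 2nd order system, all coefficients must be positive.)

Coefficients: 1, 3, 5. All positive, so system is stable.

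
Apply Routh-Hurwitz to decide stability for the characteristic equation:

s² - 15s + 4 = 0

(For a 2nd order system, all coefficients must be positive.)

Coefficients: 1, -15, 4. b=-15 not positive, so system is unstable.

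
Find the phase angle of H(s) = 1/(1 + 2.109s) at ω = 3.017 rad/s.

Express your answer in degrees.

Phase = -arctan(ωτ) = -arctan(3.017 × 2.109) = -81.1°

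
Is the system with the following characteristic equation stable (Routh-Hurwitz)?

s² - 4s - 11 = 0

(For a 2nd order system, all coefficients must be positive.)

Coefficients: 1, -4, -11. b=-4, c=-11 not positive, so system is unstable.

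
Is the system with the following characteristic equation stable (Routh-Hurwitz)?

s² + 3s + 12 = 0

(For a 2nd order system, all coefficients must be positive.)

Coefficients: 1, 3, 12. All positive, so system is stable.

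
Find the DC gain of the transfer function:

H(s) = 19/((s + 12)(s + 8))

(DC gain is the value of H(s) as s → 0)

DC gain = H(0) = 19/(12 × 8) = 19/96 = 0.1979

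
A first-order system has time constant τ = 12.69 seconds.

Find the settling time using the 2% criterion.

For first-order system, 2% settling time ≈ 4τ = 4 × 12.69 = 50.76 s.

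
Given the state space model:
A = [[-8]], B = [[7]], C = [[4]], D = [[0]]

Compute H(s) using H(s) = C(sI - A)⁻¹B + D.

(sI - A)⁻¹ = 1/(s + 8). H(s) = 4 × 7/(s + 8) + 0 = 28/(s + 8).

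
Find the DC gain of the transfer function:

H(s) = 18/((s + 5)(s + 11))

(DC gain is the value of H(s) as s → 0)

DC gain = H(0) = 18/(5 × 11) = 18/55 = 0.3273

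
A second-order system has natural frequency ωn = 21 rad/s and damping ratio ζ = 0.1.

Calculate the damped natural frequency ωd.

ωd = ωn√(1 - ζ²) = 21√(1 - 0.1²) = 20.89 rad/s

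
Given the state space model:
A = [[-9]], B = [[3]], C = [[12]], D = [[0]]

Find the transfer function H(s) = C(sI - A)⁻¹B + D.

(sI - A)⁻¹ = 1/(s + 9). H(s) = 12 × 3/(s + 9) + 0 = 36/(s + 9).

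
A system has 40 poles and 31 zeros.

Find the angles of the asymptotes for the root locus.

n - m = 40 - 31 = 9. Angles: θk = (2k + 1)·180°/9 = 20°, 60°, 100°, 140°, 180°, 220°, 260°, 300°, 340°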